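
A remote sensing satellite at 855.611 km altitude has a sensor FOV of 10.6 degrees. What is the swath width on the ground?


FOV = 10.6 deg = 0.1850049 rad
swath = 2 * alt * tan(FOV/2) = 2 * 855.611 * tan(0.09250245)
swath = 2 * 855.611 * 0.0927672
swath = 158.7453 km

158.7453 km


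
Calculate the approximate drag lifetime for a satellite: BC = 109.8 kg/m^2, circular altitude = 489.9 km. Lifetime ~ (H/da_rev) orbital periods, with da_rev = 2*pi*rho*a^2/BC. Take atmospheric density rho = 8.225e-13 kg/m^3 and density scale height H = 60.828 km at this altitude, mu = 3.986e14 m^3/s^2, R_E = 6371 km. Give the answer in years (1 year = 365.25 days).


a = R_E + alt = 6860.9000 km = 6.8609e+06 m
da_rev = 2*pi*rho*a^2/BC = 2*pi*8.225e-13*(6.8609e+06)^2/109.8 = 2.215520 m per revolution
N = H/da_rev = 60828.0000 m / 2.215520 m = 27455.4094 revolutions
P = 2*pi*sqrt(a^3/mu) = 5655.6543 s
lifetime = N*P = 27455.4094 * 5655.6543 = 1.552783e+08 s = 1797.2026 days
years = 1797.2026 / 365.25 = 4.9205 years

4.9205 years


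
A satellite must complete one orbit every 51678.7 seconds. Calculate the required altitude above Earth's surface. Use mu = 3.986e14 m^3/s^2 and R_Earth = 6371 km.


T = 51678.7 s
r = (mu*T^2/(4*pi^2))^(1/3) = (3.986e14 * 51678.7^2 / (4*pi^2))^(1/3)
r = 2.9987038e+07 m = 29987.0382 km
alt = r - R_E = 29987.0382 - 6371 = 23616.0382 km

23616.0382 km


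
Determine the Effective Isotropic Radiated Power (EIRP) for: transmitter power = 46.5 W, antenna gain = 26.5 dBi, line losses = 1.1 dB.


Pt = 46.5 W = 16.6745 dBW
EIRP = Pt_dBW + Gt - losses = 16.6745 + 26.5 - 1.1 = 42.0745 dBW

42.0745 dBW


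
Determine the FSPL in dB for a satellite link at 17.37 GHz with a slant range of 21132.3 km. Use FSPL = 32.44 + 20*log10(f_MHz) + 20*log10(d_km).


f = 17.37 GHz = 17370.0000 MHz
d = 21132.3 km
FSPL = 32.44 + 20*log10(17370.0000) + 20*log10(21132.3)
FSPL = 32.44 + 84.7960 + 86.4989
FSPL = 203.7349 dB

203.7349 dB


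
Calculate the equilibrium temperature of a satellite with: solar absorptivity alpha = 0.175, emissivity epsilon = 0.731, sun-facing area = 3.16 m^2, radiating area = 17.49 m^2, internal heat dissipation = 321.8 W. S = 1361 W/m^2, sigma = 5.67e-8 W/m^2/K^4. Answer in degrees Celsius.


Numerator = alpha*S*A_sun + Q_int = 0.175*1361*3.16 + 321.8 = 1074.4330 W
Denominator = eps*sigma*A_rad = 0.731*5.67e-8*17.49 = 7.2492027e-07 W/K^4
T^4 = 1.4821395e+09 K^4
T = 196.2105 K = -76.9395 C

-76.9395 degrees Celsius


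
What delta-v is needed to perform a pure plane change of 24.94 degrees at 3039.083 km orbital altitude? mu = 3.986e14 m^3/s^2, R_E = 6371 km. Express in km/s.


r = 9410.0830 km = 9.410083e+06 m
V = sqrt(mu/r) = 6508.3653 m/s
di = 24.94 deg = 0.4352851 rad
dV = 2*V*sin(di/2) = 2*6508.3653*sin(0.2176426)
dV = 2810.6818 m/s = 2.8107 km/s

2.8107 km/s


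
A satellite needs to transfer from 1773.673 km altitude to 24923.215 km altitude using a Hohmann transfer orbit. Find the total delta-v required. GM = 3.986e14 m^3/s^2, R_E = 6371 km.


r1 = 8144.6730 km = 8.144673e+06 m
r2 = 31294.2150 km = 3.1294215e+07 m
dv1 = sqrt(mu/r1)*(sqrt(2*r2/(r1+r2)) - 1) = 1817.1425 m/s
dv2 = sqrt(mu/r2)*(1 - sqrt(2*r1/(r1+r2))) = 1275.2739 m/s
total dv = |dv1| + |dv2| = 1817.1425 + 1275.2739 = 3092.4164 m/s = 3.0924 km/s

3.0924 km/s


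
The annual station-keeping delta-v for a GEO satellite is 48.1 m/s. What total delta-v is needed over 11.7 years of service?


dV = rate * years = 48.1 * 11.7
dV = 562.7700 m/s

562.7700 m/s


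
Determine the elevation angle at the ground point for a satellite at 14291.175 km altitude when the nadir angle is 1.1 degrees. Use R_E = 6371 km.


r = R_E + alt = 20662.1750 km
Law of sines in the satellite / Earth-center / ground-point triangle:
  sin(nadir)/R_E = sin(90 + el)/r  =>  cos(el) = (r/R_E)*sin(nadir)
cos(el) = (20662.1750 / 6371.0000) * sin(1.1 deg) = 0.06226039
el = arccos(0.06226039) = 86.4304 deg
(Earth-central angle = 90 - nadir - el = 2.4696 deg)

86.4304 degrees


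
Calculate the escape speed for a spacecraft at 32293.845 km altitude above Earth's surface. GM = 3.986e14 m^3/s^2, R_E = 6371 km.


r = 6371.0 + 32293.845 = 38664.8450 km = 3.8664845e+07 m
v_esc = sqrt(2*mu/r) = sqrt(2*3.986e14 / 3.8664845e+07)
v_esc = 4540.7282 m/s = 4.5407 km/s

4.5407 km/s


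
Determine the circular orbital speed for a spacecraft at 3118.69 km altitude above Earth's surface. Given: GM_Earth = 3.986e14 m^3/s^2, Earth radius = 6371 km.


r = R_E + alt = 6371.0 + 3118.69 = 9489.6900 km = 9.48969e+06 m
v = sqrt(mu/r) = sqrt(3.986e14 / 9.48969e+06) = 6481.0091 m/s = 6.4810 km/s

6.4810 km/s


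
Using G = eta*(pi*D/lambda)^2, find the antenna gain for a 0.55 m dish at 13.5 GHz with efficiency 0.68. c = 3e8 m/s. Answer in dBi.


lambda = c/f = 3e8 / 1.35e+10 = 0.02222222 m
G = eta*(pi*D/lambda)^2 = 0.68*(pi*0.55/0.02222222)^2
G = 4111.1097 (linear)
G = 10*log10(4111.1097) = 36.1396 dBi

36.1396 dBi


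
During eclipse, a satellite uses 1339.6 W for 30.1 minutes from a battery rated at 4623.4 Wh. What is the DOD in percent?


E_used = P * t / 60 = 1339.6 * 30.1 / 60 = 672.0327 Wh
DOD = E_used / E_total * 100 = 672.0327 / 4623.4 * 100
DOD = 14.5355 %

14.5355 %


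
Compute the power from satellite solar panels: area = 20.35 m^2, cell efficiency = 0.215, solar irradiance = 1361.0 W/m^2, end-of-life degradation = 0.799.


P = area * eta * S * degradation
P = 20.35 * 0.215 * 1361.0 * 0.799
P = 4757.8175 W

4757.8175 W


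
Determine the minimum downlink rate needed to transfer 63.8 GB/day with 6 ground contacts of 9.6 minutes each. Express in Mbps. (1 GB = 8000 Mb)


total contact time = 6 * 9.6 * 60 = 3456.0000 s
data = 63.8 GB = 510400.0000 Mb
rate = 510400.0000 / 3456.0000 = 147.6852 Mbps

147.6852 Mbps


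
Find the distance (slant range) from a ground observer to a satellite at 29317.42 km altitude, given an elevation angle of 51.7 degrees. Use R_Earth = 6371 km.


h = 29317.42 km, el = 51.7 deg
d = -R_E*sin(el) + sqrt((R_E*sin(el))^2 + 2*R_E*h + h^2)
d = -6371.0000*sin(0.9023352) + sqrt((6371.0000*0.7847764)^2 + 2*6371.0000*29317.42 + 29317.42^2)
d = 30469.4974 km

30469.4974 km


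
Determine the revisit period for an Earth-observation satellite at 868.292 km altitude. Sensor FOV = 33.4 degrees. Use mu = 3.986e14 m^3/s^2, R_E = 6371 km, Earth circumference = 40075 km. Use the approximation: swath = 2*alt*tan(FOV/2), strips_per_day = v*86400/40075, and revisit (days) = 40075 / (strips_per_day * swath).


swath = 2*868.292*tan(0.29147) = 521.0002 km
v = sqrt(mu/r) = 7420.2852 m/s = 7.4203 km/s
strips/day = v*86400/40075 = 7.4203*86400/40075 = 15.9978
coverage/day = strips * swath = 15.9978 * 521.0002 = 8334.8670 km
revisit = 40075 / 8334.8670 = 4.8081 days

4.8081 days


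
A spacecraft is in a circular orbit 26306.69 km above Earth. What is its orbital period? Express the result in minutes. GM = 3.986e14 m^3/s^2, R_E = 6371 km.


r = 32677.6900 km = 3.267769e+07 m
T = 2*pi*sqrt(r^3/mu) = 2*pi*sqrt(3.4894264e+22 / 3.986e14)
T = 58787.9402 s = 979.7990 min

979.7990 minutes


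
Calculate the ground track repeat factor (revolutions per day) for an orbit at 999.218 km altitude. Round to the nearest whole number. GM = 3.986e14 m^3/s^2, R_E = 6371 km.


r = 7.370218e+06 m
T = 2*pi*sqrt(r^3/mu) = 6296.9714 s = 104.9495 min
revs/day = 1440 / 104.9495 = 13.7209
Rounded: 14 revolutions per day

14 revolutions per day


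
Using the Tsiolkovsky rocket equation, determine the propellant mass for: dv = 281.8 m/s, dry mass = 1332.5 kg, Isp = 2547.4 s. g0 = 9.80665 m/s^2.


ve = Isp * g0 = 2547.4 * 9.80665 = 24981.460210 m/s
mass ratio = exp(dv/ve) = exp(281.8/24981.460210) = 1.01134423
m_prop = m_dry * (mr - 1) = 1332.5 * (1.01134423 - 1)
m_prop = 15.1162 kg

15.1162 kg


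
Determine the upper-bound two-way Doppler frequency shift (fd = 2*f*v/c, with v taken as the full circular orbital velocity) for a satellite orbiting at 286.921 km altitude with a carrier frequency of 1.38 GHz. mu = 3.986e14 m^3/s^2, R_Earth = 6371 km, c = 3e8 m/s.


r = 6.657921e+06 m
v = sqrt(mu/r) = 7737.4762 m/s (worst-case radial velocity)
f = 1.38 GHz = 1.38e+09 Hz
fd = 2*f*v/c = 2*1.38e+09*7737.4762/3.0e+08
fd = 71184.7814 Hz

71184.7814 Hz


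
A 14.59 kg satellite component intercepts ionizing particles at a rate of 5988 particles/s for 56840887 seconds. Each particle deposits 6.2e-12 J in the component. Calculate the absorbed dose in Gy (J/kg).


Total energy deposited = rate * time * E_per
  = 5988 * 56840887 * 6.2e-12 = 2.1103 J
Dose = E_total / mass = 2.1103 / 14.59
Dose = 0.1446369 Gy

0.1446 Gy


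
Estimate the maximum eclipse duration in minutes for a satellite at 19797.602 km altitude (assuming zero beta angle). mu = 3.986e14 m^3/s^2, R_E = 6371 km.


r = 26168.6020 km
T = 702.1514 min
Eclipse fraction = arcsin(R_E/r)/pi = arcsin(6371.0000/26168.6020)/pi
= arcsin(0.2434597)/pi = 0.07828236
Eclipse duration = 0.07828236 * 702.1514 = 54.9661 min

54.9661 minutes


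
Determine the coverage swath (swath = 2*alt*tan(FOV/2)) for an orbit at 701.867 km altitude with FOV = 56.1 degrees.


FOV = 56.1 deg = 0.9791297 rad
swath = 2 * alt * tan(FOV/2) = 2 * 701.867 * tan(0.4895649)
swath = 2 * 701.867 * 0.5328293
swath = 747.9506 km

747.9506 km


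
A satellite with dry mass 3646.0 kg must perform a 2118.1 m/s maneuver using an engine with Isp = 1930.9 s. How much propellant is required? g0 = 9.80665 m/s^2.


ve = Isp * g0 = 1930.9 * 9.80665 = 18935.660485 m/s
mass ratio = exp(dv/ve) = exp(2118.1/18935.660485) = 1.11835374
m_prop = m_dry * (mr - 1) = 3646.0 * (1.11835374 - 1)
m_prop = 431.5177 kg

431.5177 kg


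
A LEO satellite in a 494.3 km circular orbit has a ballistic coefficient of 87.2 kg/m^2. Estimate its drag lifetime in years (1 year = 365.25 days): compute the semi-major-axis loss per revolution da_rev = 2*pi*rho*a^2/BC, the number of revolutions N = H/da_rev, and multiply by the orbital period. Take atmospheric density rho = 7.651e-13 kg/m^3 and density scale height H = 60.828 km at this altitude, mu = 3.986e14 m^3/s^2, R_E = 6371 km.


a = R_E + alt = 6865.3000 km = 6.8653e+06 m
da_rev = 2*pi*rho*a^2/BC = 2*pi*7.651e-13*(6.8653e+06)^2/87.2 = 2.598368 m per revolution
N = H/da_rev = 60828.0000 m / 2.598368 m = 23410.0808 revolutions
P = 2*pi*sqrt(a^3/mu) = 5661.0958 s
lifetime = N*P = 23410.0808 * 5661.0958 = 1.3252671e+08 s = 1533.8739 days
years = 1533.8739 / 365.25 = 4.1995 years

4.1995 years


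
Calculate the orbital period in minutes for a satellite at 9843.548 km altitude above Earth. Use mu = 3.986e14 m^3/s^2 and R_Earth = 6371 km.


r = 16214.5480 km = 1.6214548e+07 m
T = 2*pi*sqrt(r^3/mu) = 2*pi*sqrt(4.2629922e+21 / 3.986e14)
T = 20547.9496 s = 342.4658 min

342.4658 minutes


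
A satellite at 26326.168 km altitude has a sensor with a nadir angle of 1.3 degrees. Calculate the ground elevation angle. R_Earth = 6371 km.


r = R_E + alt = 32697.1680 km
Law of sines in the satellite / Earth-center / ground-point triangle:
  sin(nadir)/R_E = sin(90 + el)/r  =>  cos(el) = (r/R_E)*sin(nadir)
cos(el) = (32697.1680 / 6371.0000) * sin(1.3 deg) = 0.1164357
el = arccos(0.1164357) = 83.3136 deg
(Earth-central angle = 90 - nadir - el = 5.3864 deg)

83.3136 degrees


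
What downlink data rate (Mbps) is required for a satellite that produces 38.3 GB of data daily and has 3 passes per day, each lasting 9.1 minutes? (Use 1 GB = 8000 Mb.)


total contact time = 3 * 9.1 * 60 = 1638.0000 s
data = 38.3 GB = 306400.0000 Mb
rate = 306400.0000 / 1638.0000 = 187.0574 Mbps

187.0574 Mbps


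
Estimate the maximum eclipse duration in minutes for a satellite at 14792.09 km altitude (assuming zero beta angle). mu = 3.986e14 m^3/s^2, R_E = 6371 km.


r = 21163.0900 km
T = 510.6562 min
Eclipse fraction = arcsin(R_E/r)/pi = arcsin(6371.0000/21163.0900)/pi
= arcsin(0.301043)/pi = 0.09733477
Eclipse duration = 0.09733477 * 510.6562 = 49.7046 min

49.7046 minutes


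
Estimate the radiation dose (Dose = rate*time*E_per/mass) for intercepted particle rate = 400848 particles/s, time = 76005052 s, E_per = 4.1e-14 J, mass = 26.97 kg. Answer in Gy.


Total energy deposited = rate * time * E_per
  = 400848 * 76005052 * 4.1e-14 = 1.2491 J
Dose = E_total / mass = 1.2491 / 26.97
Dose = 0.04631537 Gy

0.0463 Gy


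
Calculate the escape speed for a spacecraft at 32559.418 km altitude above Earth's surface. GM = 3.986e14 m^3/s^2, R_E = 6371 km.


r = 6371.0 + 32559.418 = 38930.4180 km = 3.8930418e+07 m
v_esc = sqrt(2*mu/r) = sqrt(2*3.986e14 / 3.8930418e+07)
v_esc = 4525.2139 m/s = 4.5252 km/s

4.5252 km/s


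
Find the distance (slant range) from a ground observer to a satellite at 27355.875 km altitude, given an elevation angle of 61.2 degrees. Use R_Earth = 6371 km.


h = 27355.875 km, el = 61.2 deg
d = -R_E*sin(el) + sqrt((R_E*sin(el))^2 + 2*R_E*h + h^2)
d = -6371.0000*sin(1.0681) + sqrt((6371.0000*0.8763067)^2 + 2*6371.0000*27355.875 + 27355.875^2)
d = 28003.9789 km

28003.9789 km


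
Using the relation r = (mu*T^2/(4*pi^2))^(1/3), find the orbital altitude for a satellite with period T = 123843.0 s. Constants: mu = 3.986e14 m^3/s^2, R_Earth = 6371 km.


T = 123843.0 s
r = (mu*T^2/(4*pi^2))^(1/3) = (3.986e14 * 123843.0^2 / (4*pi^2))^(1/3)
r = 5.3699902e+07 m = 53699.9023 km
alt = r - R_E = 53699.9023 - 6371 = 47328.9023 km

47328.9023 km


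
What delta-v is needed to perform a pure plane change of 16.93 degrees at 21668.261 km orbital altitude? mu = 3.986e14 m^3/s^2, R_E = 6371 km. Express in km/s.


r = 28039.2610 km = 2.8039261e+07 m
V = sqrt(mu/r) = 3770.3821 m/s
di = 16.93 deg = 0.2954842 rad
dV = 2*V*sin(di/2) = 2*3770.3821*sin(0.1477421)
dV = 1110.0399 m/s = 1.1100 km/s

1.1100 km/s


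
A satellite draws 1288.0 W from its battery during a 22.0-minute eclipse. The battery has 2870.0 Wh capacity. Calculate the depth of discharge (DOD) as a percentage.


E_used = P * t / 60 = 1288.0 * 22.0 / 60 = 472.2667 Wh
DOD = E_used / E_total * 100 = 472.2667 / 2870.0 * 100
DOD = 16.4553 %

16.4553 %


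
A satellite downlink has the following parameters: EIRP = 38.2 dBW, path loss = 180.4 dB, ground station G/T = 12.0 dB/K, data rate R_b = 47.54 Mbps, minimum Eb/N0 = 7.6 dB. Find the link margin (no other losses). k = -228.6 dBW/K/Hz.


C/N0 = EIRP - FSPL + G/T - k = 38.2 - 180.4 + 12.0 - (-228.6)
C/N0 = 98.4000 dB-Hz
R_b = 47.54 Mbps = 4.754e+07 bps -> 10*log10(R_b) = 76.7706 dB-Hz
Eb/N0 = C/N0 - 10*log10(R_b) = 98.4000 - 76.7706 = 21.6294 dB
Margin = Eb/N0 - Eb/N0_req = 21.6294 - 7.6 = 14.0294 dB (link closes)

14.0294 dB


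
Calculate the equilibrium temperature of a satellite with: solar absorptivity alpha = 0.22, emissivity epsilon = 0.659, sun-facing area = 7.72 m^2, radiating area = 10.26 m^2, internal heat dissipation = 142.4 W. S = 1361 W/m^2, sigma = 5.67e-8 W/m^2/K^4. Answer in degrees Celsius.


Numerator = alpha*S*A_sun + Q_int = 0.22*1361*7.72 + 142.4 = 2453.9224 W
Denominator = eps*sigma*A_rad = 0.659*5.67e-8*10.26 = 3.8336798e-07 W/K^4
T^4 = 6.4009582e+09 K^4
T = 282.8533 K = 9.7033 C

9.7033 degrees Celsius


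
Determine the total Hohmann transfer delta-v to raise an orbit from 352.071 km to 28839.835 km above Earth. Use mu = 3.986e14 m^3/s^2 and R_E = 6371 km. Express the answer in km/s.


r1 = 6723.0710 km = 6.723071e+06 m
r2 = 35210.8350 km = 3.5210835e+07 m
dv1 = sqrt(mu/r1)*(sqrt(2*r2/(r1+r2)) - 1) = 2278.3762 m/s
dv2 = sqrt(mu/r2)*(1 - sqrt(2*r1/(r1+r2))) = 1459.3503 m/s
total dv = |dv1| + |dv2| = 2278.3762 + 1459.3503 = 3737.7265 m/s = 3.7377 km/s

3.7377 km/s


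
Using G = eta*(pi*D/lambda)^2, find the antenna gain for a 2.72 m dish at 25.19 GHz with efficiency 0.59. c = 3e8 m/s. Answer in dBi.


lambda = c/f = 3e8 / 2.519e+10 = 0.01190949 m
G = eta*(pi*D/lambda)^2 = 0.59*(pi*2.72/0.01190949)^2
G = 303740.9806 (linear)
G = 10*log10(303740.9806) = 54.8250 dBi

54.8250 dBi


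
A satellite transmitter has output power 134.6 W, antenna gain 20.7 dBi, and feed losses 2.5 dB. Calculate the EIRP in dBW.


Pt = 134.6 W = 21.2905 dBW
EIRP = Pt_dBW + Gt - losses = 21.2905 + 20.7 - 2.5 = 39.4905 dBW

39.4905 dBW


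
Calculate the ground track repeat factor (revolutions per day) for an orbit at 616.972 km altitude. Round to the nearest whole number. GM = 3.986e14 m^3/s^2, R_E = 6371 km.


r = 6.987972e+06 m
T = 2*pi*sqrt(r^3/mu) = 5813.5037 s = 96.8917 min
revs/day = 1440 / 96.8917 = 14.8619
Rounded: 15 revolutions per day

15 revolutions per day


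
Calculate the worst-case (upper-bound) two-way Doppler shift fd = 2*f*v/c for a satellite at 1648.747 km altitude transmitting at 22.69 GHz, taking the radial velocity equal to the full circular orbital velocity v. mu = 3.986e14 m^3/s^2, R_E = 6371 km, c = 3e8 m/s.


r = 8.019747e+06 m
v = sqrt(mu/r) = 7049.9870 m/s (worst-case radial velocity)
f = 22.69 GHz = 2.269e+10 Hz
fd = 2*f*v/c = 2*2.269e+10*7049.9870/3.0e+08
fd = 1.066428e+06 Hz

1.0664e+06 Hz


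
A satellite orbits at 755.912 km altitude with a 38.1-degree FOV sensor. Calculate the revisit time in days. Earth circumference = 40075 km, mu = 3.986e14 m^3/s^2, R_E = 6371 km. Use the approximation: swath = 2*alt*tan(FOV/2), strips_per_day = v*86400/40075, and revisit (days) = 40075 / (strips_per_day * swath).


swath = 2*755.912*tan(0.3324852) = 522.0389 km
v = sqrt(mu/r) = 7478.5594 m/s = 7.4786 km/s
strips/day = v*86400/40075 = 7.4786*86400/40075 = 16.1235
coverage/day = strips * swath = 16.1235 * 522.0389 = 8417.0722 km
revisit = 40075 / 8417.0722 = 4.7612 days

4.7612 days


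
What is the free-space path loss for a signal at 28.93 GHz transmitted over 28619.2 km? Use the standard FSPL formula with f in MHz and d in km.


f = 28.93 GHz = 28930.0000 MHz
d = 28619.2 km
FSPL = 32.44 + 20*log10(28930.0000) + 20*log10(28619.2)
FSPL = 32.44 + 89.2270 + 89.1331
FSPL = 210.8001 dB

210.8001 dB


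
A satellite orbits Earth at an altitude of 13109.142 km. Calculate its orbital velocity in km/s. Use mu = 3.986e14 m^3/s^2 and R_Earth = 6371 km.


r = R_E + alt = 6371.0 + 13109.142 = 19480.1420 km = 1.9480142e+07 m
v = sqrt(mu/r) = sqrt(3.986e14 / 1.9480142e+07) = 4523.4791 m/s = 4.5235 km/s

4.5235 km/s


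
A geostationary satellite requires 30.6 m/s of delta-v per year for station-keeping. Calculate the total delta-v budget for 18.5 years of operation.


dV = rate * years = 30.6 * 18.5
dV = 566.1000 m/s

566.1000 m/s


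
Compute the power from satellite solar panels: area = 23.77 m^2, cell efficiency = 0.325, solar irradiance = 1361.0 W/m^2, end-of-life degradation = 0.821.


P = area * eta * S * degradation
P = 23.77 * 0.325 * 1361.0 * 0.821
P = 8632.0476 W

8632.0476 W


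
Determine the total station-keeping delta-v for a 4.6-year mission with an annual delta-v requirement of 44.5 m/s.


dV = rate * years = 44.5 * 4.6
dV = 204.7000 m/s

204.7000 m/s


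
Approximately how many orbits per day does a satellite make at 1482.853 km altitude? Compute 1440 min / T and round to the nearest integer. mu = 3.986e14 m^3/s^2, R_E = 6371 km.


r = 7.853853e+06 m
T = 2*pi*sqrt(r^3/mu) = 6926.8435 s = 115.4474 min
revs/day = 1440 / 115.4474 = 12.4732
Rounded: 12 revolutions per day

12 revolutions per day


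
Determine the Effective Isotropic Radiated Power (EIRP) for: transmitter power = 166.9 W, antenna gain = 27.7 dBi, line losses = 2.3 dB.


Pt = 166.9 W = 22.2246 dBW
EIRP = Pt_dBW + Gt - losses = 22.2246 + 27.7 - 2.3 = 47.6246 dBW

47.6246 dBW


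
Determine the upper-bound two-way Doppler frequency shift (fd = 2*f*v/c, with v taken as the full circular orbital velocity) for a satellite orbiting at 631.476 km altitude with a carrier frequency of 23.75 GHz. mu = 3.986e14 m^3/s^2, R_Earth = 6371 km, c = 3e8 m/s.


r = 7.002476e+06 m
v = sqrt(mu/r) = 7544.7149 m/s (worst-case radial velocity)
f = 23.75 GHz = 2.375e+10 Hz
fd = 2*f*v/c = 2*2.375e+10*7544.7149/3.0e+08
fd = 1.1945799e+06 Hz

1.1946e+06 Hz


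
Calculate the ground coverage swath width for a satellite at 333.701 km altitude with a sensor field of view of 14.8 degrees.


FOV = 14.8 deg = 0.2583087 rad
swath = 2 * alt * tan(FOV/2) = 2 * 333.701 * tan(0.1291544)
swath = 2 * 333.701 * 0.1298773
swath = 86.6804 km

86.6804 km


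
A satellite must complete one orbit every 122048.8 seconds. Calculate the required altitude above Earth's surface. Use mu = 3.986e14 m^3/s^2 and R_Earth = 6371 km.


T = 122048.8 s
r = (mu*T^2/(4*pi^2))^(1/3) = (3.986e14 * 122048.8^2 / (4*pi^2))^(1/3)
r = 5.3179983e+07 m = 53179.9831 km
alt = r - R_E = 53179.9831 - 6371 = 46808.9831 km

46808.9831 km


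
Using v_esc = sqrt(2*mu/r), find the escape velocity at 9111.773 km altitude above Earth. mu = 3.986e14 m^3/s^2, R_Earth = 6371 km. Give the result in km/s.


r = 6371.0 + 9111.773 = 15482.7730 km = 1.5482773e+07 m
v_esc = sqrt(2*mu/r) = sqrt(2*3.986e14 / 1.5482773e+07)
v_esc = 7175.6174 m/s = 7.1756 km/s

7.1756 km/s


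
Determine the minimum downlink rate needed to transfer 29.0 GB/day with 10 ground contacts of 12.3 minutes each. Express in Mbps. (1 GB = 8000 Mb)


total contact time = 10 * 12.3 * 60 = 7380.0000 s
data = 29.0 GB = 232000.0000 Mb
rate = 232000.0000 / 7380.0000 = 31.4363 Mbps

31.4363 Mbps


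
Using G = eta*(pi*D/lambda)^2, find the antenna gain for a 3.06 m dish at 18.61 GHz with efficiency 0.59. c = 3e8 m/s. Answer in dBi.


lambda = c/f = 3e8 / 1.861e+10 = 0.01612037 m
G = eta*(pi*D/lambda)^2 = 0.59*(pi*3.06/0.01612037)^2
G = 209819.0164 (linear)
G = 10*log10(209819.0164) = 53.2184 dBi

53.2184 dBi


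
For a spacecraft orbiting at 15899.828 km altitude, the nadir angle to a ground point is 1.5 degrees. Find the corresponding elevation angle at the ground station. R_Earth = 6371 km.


r = R_E + alt = 22270.8280 km
Law of sines in the satellite / Earth-center / ground-point triangle:
  sin(nadir)/R_E = sin(90 + el)/r  =>  cos(el) = (r/R_E)*sin(nadir)
cos(el) = (22270.8280 / 6371.0000) * sin(1.5 deg) = 0.09150562
el = arccos(0.09150562) = 84.7498 deg
(Earth-central angle = 90 - nadir - el = 3.7502 deg)

84.7498 degrees


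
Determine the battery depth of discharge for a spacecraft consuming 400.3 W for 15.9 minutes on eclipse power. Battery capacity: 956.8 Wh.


E_used = P * t / 60 = 400.3 * 15.9 / 60 = 106.0795 Wh
DOD = E_used / E_total * 100 = 106.0795 / 956.8 * 100
DOD = 11.0869 %

11.0869 %


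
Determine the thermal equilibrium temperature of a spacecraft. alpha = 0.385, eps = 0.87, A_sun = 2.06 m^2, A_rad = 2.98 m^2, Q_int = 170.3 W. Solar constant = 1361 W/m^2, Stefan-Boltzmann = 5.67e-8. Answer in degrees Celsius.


Numerator = alpha*S*A_sun + Q_int = 0.385*1361*2.06 + 170.3 = 1249.7091 W
Denominator = eps*sigma*A_rad = 0.87*5.67e-8*2.98 = 1.4700042e-07 W/K^4
T^4 = 8.5013982e+09 K^4
T = 303.6495 K = 30.4995 C

30.4995 degrees Celsius


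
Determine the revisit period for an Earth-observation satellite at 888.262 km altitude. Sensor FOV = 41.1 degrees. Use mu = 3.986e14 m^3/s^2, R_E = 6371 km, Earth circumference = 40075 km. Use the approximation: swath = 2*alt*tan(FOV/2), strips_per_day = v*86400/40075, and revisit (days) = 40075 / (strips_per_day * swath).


swath = 2*888.262*tan(0.3586652) = 665.9827 km
v = sqrt(mu/r) = 7410.0717 m/s = 7.4101 km/s
strips/day = v*86400/40075 = 7.4101*86400/40075 = 15.9758
coverage/day = strips * swath = 15.9758 * 665.9827 = 10639.6068 km
revisit = 40075 / 10639.6068 = 3.7666 days

3.7666 days


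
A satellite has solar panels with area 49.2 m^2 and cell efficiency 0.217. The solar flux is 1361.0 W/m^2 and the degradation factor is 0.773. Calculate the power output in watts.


P = area * eta * S * degradation
P = 49.2 * 0.217 * 1361.0 * 0.773
P = 11232.1386 W

11232.1386 W


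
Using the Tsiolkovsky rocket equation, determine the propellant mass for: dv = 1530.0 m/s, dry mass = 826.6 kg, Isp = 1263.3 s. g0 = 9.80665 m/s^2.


ve = Isp * g0 = 1263.3 * 9.80665 = 12388.740945 m/s
mass ratio = exp(dv/ve) = exp(1530.0/12388.740945) = 1.13144914
m_prop = m_dry * (mr - 1) = 826.6 * (1.13144914 - 1)
m_prop = 108.6559 kg

108.6559 kg


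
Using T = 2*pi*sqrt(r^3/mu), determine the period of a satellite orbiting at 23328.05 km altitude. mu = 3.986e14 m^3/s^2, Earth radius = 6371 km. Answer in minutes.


r = 29699.0500 km = 2.969905e+07 m
T = 2*pi*sqrt(r^3/mu) = 2*pi*sqrt(2.6195559e+22 / 3.986e14)
T = 50936.0259 s = 848.9338 min

848.9338 minutes


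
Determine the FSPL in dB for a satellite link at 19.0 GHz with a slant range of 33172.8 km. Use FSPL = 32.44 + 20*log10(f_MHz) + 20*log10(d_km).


f = 19.0 GHz = 19000.0000 MHz
d = 33172.8 km
FSPL = 32.44 + 20*log10(19000.0000) + 20*log10(33172.8)
FSPL = 32.44 + 85.5751 + 90.4156
FSPL = 208.4307 dB

208.4307 dB


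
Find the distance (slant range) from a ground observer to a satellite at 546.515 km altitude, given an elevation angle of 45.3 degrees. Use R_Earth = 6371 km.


h = 546.515 km, el = 45.3 deg
d = -R_E*sin(el) + sqrt((R_E*sin(el))^2 + 2*R_E*h + h^2)
d = -6371.0000*sin(0.7906342) + sqrt((6371.0000*0.7107995)^2 + 2*6371.0000*546.515 + 546.515^2)
d = 741.1945 km

741.1945 km


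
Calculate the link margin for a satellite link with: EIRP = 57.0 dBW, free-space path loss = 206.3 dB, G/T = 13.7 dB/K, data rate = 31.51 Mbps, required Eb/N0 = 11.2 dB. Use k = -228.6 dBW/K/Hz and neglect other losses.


C/N0 = EIRP - FSPL + G/T - k = 57.0 - 206.3 + 13.7 - (-228.6)
C/N0 = 93.0000 dB-Hz
R_b = 31.51 Mbps = 3.151e+07 bps -> 10*log10(R_b) = 74.9845 dB-Hz
Eb/N0 = C/N0 - 10*log10(R_b) = 93.0000 - 74.9845 = 18.0155 dB
Margin = Eb/N0 - Eb/N0_req = 18.0155 - 11.2 = 6.8155 dB (link closes)

6.8155 dB


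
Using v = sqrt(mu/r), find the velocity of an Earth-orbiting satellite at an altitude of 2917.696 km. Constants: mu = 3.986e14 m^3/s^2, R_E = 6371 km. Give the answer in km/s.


r = R_E + alt = 6371.0 + 2917.696 = 9288.6960 km = 9.288696e+06 m
v = sqrt(mu/r) = sqrt(3.986e14 / 9.288696e+06) = 6550.7537 m/s = 6.5508 km/s

6.5508 km/s


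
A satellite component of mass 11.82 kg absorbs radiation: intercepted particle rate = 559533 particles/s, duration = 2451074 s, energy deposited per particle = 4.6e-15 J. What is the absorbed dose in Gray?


Total energy deposited = rate * time * E_per
  = 559533 * 2451074 * 4.6e-15 = 0.006308701 J
Dose = E_total / mass = 0.006308701 / 11.82
Dose = 5.3373107e-04 Gy

5.3373e-04 Gy


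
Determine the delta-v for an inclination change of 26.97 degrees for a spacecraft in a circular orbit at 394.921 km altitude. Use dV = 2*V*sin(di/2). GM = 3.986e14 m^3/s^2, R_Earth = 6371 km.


r = 6765.9210 km = 6.765921e+06 m
V = sqrt(mu/r) = 7675.4737 m/s
di = 26.97 deg = 0.4707153 rad
dV = 2*V*sin(di/2) = 2*7675.4737*sin(0.2353576)
dV = 3579.6995 m/s = 3.5797 km/s

3.5797 km/s


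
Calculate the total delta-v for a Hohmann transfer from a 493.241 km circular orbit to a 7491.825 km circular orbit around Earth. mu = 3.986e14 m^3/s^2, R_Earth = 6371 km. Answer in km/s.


r1 = 6864.2410 km = 6.864241e+06 m
r2 = 13862.8250 km = 1.3862825e+07 m
dv1 = sqrt(mu/r1)*(sqrt(2*r2/(r1+r2)) - 1) = 1193.1119 m/s
dv2 = sqrt(mu/r2)*(1 - sqrt(2*r1/(r1+r2))) = 998.1933 m/s
total dv = |dv1| + |dv2| = 1193.1119 + 998.1933 = 2191.3052 m/s = 2.1913 km/s

2.1913 km/s


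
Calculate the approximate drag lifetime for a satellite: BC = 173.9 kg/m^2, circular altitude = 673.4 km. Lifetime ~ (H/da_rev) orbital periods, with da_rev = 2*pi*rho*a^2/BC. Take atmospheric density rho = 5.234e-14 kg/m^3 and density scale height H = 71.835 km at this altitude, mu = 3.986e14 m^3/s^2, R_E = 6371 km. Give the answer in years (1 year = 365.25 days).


a = R_E + alt = 7044.4000 km = 7.0444e+06 m
da_rev = 2*pi*rho*a^2/BC = 2*pi*5.234e-14*(7.0444e+06)^2/173.9 = 0.0938430299 m per revolution
N = H/da_rev = 71835.0000 m / 0.0938430299 m = 765480.3991 revolutions
P = 2*pi*sqrt(a^3/mu) = 5884.0619 s
lifetime = N*P = 765480.3991 * 5884.0619 = 4.5041341e+09 s = 52131.1813 days
years = 52131.1813 / 365.25 = 142.7274 years

142.7274 years


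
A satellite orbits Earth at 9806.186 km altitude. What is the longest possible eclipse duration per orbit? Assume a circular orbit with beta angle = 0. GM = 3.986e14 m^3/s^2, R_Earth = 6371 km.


r = 16177.1860 km
T = 341.2828 min
Eclipse fraction = arcsin(R_E/r)/pi = arcsin(6371.0000/16177.1860)/pi
= arcsin(0.3938262)/pi = 0.1288488
Eclipse duration = 0.1288488 * 341.2828 = 43.9739 min

43.9739 minutes


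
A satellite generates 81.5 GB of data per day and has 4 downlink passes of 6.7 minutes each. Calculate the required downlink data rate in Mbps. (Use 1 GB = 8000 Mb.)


total contact time = 4 * 6.7 * 60 = 1608.0000 s
data = 81.5 GB = 652000.0000 Mb
rate = 652000.0000 / 1608.0000 = 405.4726 Mbps

405.4726 Mbps


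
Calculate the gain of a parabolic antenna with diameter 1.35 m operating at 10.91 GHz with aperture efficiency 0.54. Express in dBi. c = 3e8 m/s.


lambda = c/f = 3e8 / 1.091e+10 = 0.02749771 m
G = eta*(pi*D/lambda)^2 = 0.54*(pi*1.35/0.02749771)^2
G = 12846.0034 (linear)
G = 10*log10(12846.0034) = 41.0877 dBi

41.0877 dBi


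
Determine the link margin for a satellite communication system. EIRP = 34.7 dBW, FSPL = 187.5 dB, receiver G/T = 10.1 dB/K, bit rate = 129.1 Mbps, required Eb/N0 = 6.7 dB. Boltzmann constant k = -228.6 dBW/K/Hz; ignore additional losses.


C/N0 = EIRP - FSPL + G/T - k = 34.7 - 187.5 + 10.1 - (-228.6)
C/N0 = 85.9000 dB-Hz
R_b = 129.1 Mbps = 1.291e+08 bps -> 10*log10(R_b) = 81.1093 dB-Hz
Eb/N0 = C/N0 - 10*log10(R_b) = 85.9000 - 81.1093 = 4.7907 dB
Margin = Eb/N0 - Eb/N0_req = 4.7907 - 6.7 = -1.9093 dB (negative margin: link does not close)

-1.9093 dB


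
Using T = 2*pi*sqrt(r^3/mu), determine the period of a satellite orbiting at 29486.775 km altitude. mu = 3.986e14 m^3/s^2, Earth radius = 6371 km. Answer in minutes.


r = 35857.7750 km = 3.5857775e+07 m
T = 2*pi*sqrt(r^3/mu) = 2*pi*sqrt(4.6105211e+22 / 3.986e14)
T = 67575.0270 s = 1126.2504 min

1126.2504 minutes


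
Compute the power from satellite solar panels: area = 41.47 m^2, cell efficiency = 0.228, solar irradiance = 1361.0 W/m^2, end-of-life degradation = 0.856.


P = area * eta * S * degradation
P = 41.47 * 0.228 * 1361.0 * 0.856
P = 11015.4127 W

11015.4127 W


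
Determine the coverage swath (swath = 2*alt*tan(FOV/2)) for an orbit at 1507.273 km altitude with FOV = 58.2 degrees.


FOV = 58.2 deg = 1.0158 rad
swath = 2 * alt * tan(FOV/2) = 2 * 1507.273 * tan(0.5078908)
swath = 2 * 1507.273 * 0.5565929
swath = 1677.8748 km

1677.8748 km


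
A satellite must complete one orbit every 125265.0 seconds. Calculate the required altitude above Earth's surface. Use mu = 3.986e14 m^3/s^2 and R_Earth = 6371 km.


T = 125265.0 s
r = (mu*T^2/(4*pi^2))^(1/3) = (3.986e14 * 125265.0^2 / (4*pi^2))^(1/3)
r = 5.4110184e+07 m = 54110.1845 km
alt = r - R_E = 54110.1845 - 6371 = 47739.1845 km

47739.1845 km


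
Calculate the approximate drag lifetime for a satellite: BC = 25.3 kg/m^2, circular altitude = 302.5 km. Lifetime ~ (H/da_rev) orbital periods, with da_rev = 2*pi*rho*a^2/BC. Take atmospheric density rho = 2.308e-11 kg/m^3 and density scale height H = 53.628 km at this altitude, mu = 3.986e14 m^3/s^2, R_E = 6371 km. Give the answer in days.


a = R_E + alt = 6673.5000 km = 6.6735e+06 m
da_rev = 2*pi*rho*a^2/BC = 2*pi*2.308e-11*(6.6735e+06)^2/25.3 = 255.271589 m per revolution
N = H/da_rev = 53628.0000 m / 255.271589 m = 210.0821 revolutions
P = 2*pi*sqrt(a^3/mu) = 5425.5244 s
lifetime = N*P = 210.0821 * 5425.5244 = 1.1398057e+06 s = 13.1922 days

13.1922 days


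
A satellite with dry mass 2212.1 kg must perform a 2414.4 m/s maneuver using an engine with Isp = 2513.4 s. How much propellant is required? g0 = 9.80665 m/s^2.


ve = Isp * g0 = 2513.4 * 9.80665 = 24648.034110 m/s
mass ratio = exp(dv/ve) = exp(2414.4/24648.034110) = 1.10291323
m_prop = m_dry * (mr - 1) = 2212.1 * (1.10291323 - 1)
m_prop = 227.6544 kg

227.6544 kg


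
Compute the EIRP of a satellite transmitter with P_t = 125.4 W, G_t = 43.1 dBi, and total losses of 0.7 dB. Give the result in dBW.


Pt = 125.4 W = 20.9830 dBW
EIRP = Pt_dBW + Gt - losses = 20.9830 + 43.1 - 0.7 = 63.3830 dBW

63.3830 dBW


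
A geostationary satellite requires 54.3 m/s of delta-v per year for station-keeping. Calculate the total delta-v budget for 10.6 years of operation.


dV = rate * years = 54.3 * 10.6
dV = 575.5800 m/s

575.5800 m/s


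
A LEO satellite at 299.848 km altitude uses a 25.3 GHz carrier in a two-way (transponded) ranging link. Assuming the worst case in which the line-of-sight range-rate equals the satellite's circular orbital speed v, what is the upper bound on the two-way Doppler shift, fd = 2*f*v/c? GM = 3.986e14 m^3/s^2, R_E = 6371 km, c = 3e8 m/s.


r = 6.670848e+06 m
v = sqrt(mu/r) = 7729.9756 m/s (worst-case radial velocity)
f = 25.3 GHz = 2.53e+10 Hz
fd = 2*f*v/c = 2*2.53e+10*7729.9756/3.0e+08
fd = 1.3037892e+06 Hz

1.3038e+06 Hz


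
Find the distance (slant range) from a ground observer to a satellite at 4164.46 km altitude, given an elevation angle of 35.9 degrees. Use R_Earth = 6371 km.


h = 4164.46 km, el = 35.9 deg
d = -R_E*sin(el) + sqrt((R_E*sin(el))^2 + 2*R_E*h + h^2)
d = -6371.0000*sin(0.6265732) + sqrt((6371.0000*0.5863724)^2 + 2*6371.0000*4164.46 + 4164.46^2)
d = 5449.1178 km

5449.1178 km


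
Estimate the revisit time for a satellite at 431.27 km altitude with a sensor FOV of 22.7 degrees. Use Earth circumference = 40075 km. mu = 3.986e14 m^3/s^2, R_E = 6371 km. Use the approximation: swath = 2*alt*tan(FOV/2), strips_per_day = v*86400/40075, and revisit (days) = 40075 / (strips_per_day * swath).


swath = 2*431.27*tan(0.1980949) = 173.1354 km
v = sqrt(mu/r) = 7654.9386 m/s = 7.6549 km/s
strips/day = v*86400/40075 = 7.6549*86400/40075 = 16.5037
coverage/day = strips * swath = 16.5037 * 173.1354 = 2857.3787 km
revisit = 40075 / 2857.3787 = 14.0251 days

14.0251 days


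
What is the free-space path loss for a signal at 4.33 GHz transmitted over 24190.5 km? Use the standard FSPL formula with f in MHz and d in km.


f = 4.33 GHz = 4330.0000 MHz
d = 24190.5 km
FSPL = 32.44 + 20*log10(4330.0000) + 20*log10(24190.5)
FSPL = 32.44 + 72.7298 + 87.6729
FSPL = 192.8427 dB

192.8427 dB


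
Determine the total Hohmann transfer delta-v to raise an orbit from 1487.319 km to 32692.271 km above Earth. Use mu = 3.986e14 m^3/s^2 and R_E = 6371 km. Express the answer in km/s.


r1 = 7858.3190 km = 7.858319e+06 m
r2 = 39063.2710 km = 3.9063271e+07 m
dv1 = sqrt(mu/r1)*(sqrt(2*r2/(r1+r2)) - 1) = 2067.9961 m/s
dv2 = sqrt(mu/r2)*(1 - sqrt(2*r1/(r1+r2))) = 1345.6152 m/s
total dv = |dv1| + |dv2| = 2067.9961 + 1345.6152 = 3413.6113 m/s = 3.4136 km/s

3.4136 km/s


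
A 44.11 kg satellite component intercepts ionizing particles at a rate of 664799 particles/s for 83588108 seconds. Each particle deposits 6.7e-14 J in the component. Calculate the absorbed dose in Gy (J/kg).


Total energy deposited = rate * time * E_per
  = 664799 * 83588108 * 6.7e-14 = 3.7231 J
Dose = E_total / mass = 3.7231 / 44.11
Dose = 0.08440586 Gy

0.0844 Gy


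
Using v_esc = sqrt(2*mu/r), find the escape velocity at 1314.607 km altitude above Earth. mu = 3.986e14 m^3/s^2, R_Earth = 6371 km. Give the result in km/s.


r = 6371.0 + 1314.607 = 7685.6070 km = 7.685607e+06 m
v_esc = sqrt(2*mu/r) = sqrt(2*3.986e14 / 7.685607e+06)
v_esc = 10184.6136 m/s = 10.1846 km/s

10.1846 km/s


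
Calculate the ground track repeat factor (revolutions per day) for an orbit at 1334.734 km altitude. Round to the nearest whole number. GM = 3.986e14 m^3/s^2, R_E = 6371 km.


r = 7.705734e+06 m
T = 2*pi*sqrt(r^3/mu) = 6731.8161 s = 112.1969 min
revs/day = 1440 / 112.1969 = 12.8346
Rounded: 13 revolutions per day

13 revolutions per day


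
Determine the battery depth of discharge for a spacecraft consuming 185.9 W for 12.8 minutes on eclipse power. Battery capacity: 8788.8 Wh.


E_used = P * t / 60 = 185.9 * 12.8 / 60 = 39.6587 Wh
DOD = E_used / E_total * 100 = 39.6587 / 8788.8 * 100
DOD = 0.451241 %

0.4512 %


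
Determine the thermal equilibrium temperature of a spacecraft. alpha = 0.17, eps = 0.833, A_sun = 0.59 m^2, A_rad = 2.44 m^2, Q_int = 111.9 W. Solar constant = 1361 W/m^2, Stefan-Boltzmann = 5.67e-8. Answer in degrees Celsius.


Numerator = alpha*S*A_sun + Q_int = 0.17*1361*0.59 + 111.9 = 248.4083 W
Denominator = eps*sigma*A_rad = 0.833*5.67e-8*2.44 = 1.1524388e-07 W/K^4
T^4 = 2.1555009e+09 K^4
T = 215.4701 K = -57.6799 C

-57.6799 degrees Celsius


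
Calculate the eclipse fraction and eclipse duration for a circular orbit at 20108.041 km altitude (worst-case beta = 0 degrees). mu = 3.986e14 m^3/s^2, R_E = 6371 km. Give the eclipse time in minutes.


r = 26479.0410 km
T = 714.6828 min
Eclipse fraction = arcsin(R_E/r)/pi = arcsin(6371.0000/26479.0410)/pi
= arcsin(0.2406054)/pi = 0.07734597
Eclipse duration = 0.07734597 * 714.6828 = 55.2778 min

55.2778 minutes


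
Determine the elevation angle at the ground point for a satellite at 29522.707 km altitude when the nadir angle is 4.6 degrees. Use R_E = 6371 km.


r = R_E + alt = 35893.7070 km
Law of sines in the satellite / Earth-center / ground-point triangle:
  sin(nadir)/R_E = sin(90 + el)/r  =>  cos(el) = (r/R_E)*sin(nadir)
cos(el) = (35893.7070 / 6371.0000) * sin(4.6 deg) = 0.4518344
el = arccos(0.4518344) = 63.1386 deg
(Earth-central angle = 90 - nadir - el = 22.2614 deg)

63.1386 degrees


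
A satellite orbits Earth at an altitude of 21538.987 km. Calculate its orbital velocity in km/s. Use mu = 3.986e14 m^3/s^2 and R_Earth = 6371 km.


r = R_E + alt = 6371.0 + 21538.987 = 27909.9870 km = 2.7909987e+07 m
v = sqrt(mu/r) = sqrt(3.986e14 / 2.7909987e+07) = 3779.1039 m/s = 3.7791 km/s

3.7791 km/s


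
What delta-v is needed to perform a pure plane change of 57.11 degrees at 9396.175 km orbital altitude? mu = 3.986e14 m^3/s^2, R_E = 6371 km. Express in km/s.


r = 15767.1750 km = 1.5767175e+07 m
V = sqrt(mu/r) = 5027.9587 m/s
di = 57.11 deg = 0.9967575 rad
dV = 2*V*sin(di/2) = 2*5027.9587*sin(0.4983788)
dV = 4806.7501 m/s = 4.8068 km/s

4.8068 km/s


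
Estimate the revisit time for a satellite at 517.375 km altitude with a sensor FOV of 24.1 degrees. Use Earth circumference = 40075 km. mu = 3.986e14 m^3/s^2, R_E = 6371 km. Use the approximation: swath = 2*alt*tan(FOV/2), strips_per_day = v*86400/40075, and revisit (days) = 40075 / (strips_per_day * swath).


swath = 2*517.375*tan(0.2103122) = 220.8869 km
v = sqrt(mu/r) = 7606.9447 m/s = 7.6069 km/s
strips/day = v*86400/40075 = 7.6069*86400/40075 = 16.4002
coverage/day = strips * swath = 16.4002 * 220.8869 = 3622.5998 km
revisit = 40075 / 3622.5998 = 11.0625 days

11.0625 days


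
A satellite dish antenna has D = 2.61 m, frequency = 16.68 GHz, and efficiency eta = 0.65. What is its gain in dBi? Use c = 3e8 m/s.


lambda = c/f = 3e8 / 1.668e+10 = 0.01798561 m
G = eta*(pi*D/lambda)^2 = 0.65*(pi*2.61/0.01798561)^2
G = 135096.3762 (linear)
G = 10*log10(135096.3762) = 51.3064 dBi

51.3064 dBi


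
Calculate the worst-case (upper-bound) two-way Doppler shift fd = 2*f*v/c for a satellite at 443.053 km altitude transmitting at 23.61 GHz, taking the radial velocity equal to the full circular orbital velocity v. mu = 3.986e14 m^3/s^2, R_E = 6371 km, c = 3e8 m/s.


r = 6.814053e+06 m
v = sqrt(mu/r) = 7648.3172 m/s (worst-case radial velocity)
f = 23.61 GHz = 2.361e+10 Hz
fd = 2*f*v/c = 2*2.361e+10*7648.3172/3.0e+08
fd = 1.2038451e+06 Hz

1.2038e+06 Hz


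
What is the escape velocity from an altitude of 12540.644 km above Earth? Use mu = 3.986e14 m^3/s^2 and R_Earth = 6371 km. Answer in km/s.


r = 6371.0 + 12540.644 = 18911.6440 km = 1.8911644e+07 m
v_esc = sqrt(2*mu/r) = sqrt(2*3.986e14 / 1.8911644e+07)
v_esc = 6492.6053 m/s = 6.4926 km/s

6.4926 km/s


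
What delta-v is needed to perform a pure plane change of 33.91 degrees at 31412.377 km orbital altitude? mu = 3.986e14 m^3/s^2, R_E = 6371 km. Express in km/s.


r = 37783.3770 km = 3.7783377e+07 m
V = sqrt(mu/r) = 3248.0168 m/s
di = 33.91 deg = 0.5918411 rad
dV = 2*V*sin(di/2) = 2*3248.0168*sin(0.2959206)
dV = 1894.3768 m/s = 1.8944 km/s

1.8944 km/s
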